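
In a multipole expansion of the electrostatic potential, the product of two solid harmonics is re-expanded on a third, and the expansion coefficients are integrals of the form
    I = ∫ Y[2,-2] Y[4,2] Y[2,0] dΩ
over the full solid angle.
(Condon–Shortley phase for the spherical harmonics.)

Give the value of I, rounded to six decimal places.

0.156078

Rules hold: Σm=0, L=8 even, 2≤2≤6.
N = 5·9·5 = 225
Δ = 4!·0!·4!/9! = 1/630
Racah Σ t=2..2: t=2:+1/16 = 1/16
⇒ 3j(2 4 2; 0 0 0)² = 2/35, sgn +1
Racah Σ t=4..4: t=4:+1/96 = 1/96
⇒ 3j(2 4 2; -2 2 0)² = 1/42, sgn +1
4πI² = N·(3j₀)²·(3jₘ)² = 15/49
I = +1·√(0.306122/4π) = 0.15607835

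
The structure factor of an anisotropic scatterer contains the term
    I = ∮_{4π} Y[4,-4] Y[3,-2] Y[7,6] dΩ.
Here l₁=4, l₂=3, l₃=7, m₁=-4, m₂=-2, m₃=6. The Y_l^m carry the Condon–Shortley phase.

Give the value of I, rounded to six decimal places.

0.241725

m-sum 0 ✓  L=14 even ✓  1≤7≤7 ✓
Π(2lᵢ+1) = 9×7×15 = 945
triangle coeff Δ(4,3,7) = 1/45045
Σ_t [0,0]: t=0:+1/20736 = 1/20736
(3j)²=35/1287 [(4 3 7; 0 0 0)], sign=-1
Σ_t [0,0]: t=0:+1/4838400 = 1/4838400
(3j)²=1/35 [(4 3 7; -4 -2 6)], sign=-1
⇒ 4πI² = 105/143
I = (+1)√(105/143/(4π)) = 0.24172507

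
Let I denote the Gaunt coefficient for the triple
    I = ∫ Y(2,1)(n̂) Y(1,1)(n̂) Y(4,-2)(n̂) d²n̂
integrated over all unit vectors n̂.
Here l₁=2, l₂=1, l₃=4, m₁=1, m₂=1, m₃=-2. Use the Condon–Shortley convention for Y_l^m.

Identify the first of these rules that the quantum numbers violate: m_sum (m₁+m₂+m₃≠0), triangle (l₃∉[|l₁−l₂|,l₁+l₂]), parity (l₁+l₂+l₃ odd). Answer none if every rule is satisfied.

triangle

azimuthal sum: 1 + 1 − 2 = 0  ✓
1 ≤ 4 ≤ 3 (triangle on l)  ✗
L = 2 + 1 + 4 = 7 (odd)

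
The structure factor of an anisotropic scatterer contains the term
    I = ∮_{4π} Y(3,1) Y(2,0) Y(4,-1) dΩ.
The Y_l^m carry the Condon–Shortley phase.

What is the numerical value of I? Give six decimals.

0.000000

Σlᵢ=9 odd — θ-integrand is odd under cosθ→−cosθ; I=0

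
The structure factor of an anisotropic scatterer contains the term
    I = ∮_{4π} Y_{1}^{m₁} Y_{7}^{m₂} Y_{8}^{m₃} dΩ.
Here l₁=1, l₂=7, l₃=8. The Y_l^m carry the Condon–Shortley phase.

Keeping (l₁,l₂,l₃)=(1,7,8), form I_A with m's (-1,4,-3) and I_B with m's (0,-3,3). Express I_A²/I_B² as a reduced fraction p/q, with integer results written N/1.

2/11

Same 1,7,8: normalisation and zero-m 3j drop out of the ratio.
A: Δ: 0! 2! 14! / 17! → 1/2040; sum: t=0:+1/479001600 = 1/479001600; 3j²(1 7 8; -1 4 -3) = Δ·Π!·Σ² = 1/204  (sign -1)
B: Δ: 0! 2! 14! / 17! → 1/2040; sum: t=0:+1/87091200 = 1/87091200; 3j²(1 7 8; 0 -3 3) = Δ·Π!·Σ² = 11/408  (sign -1)
I_A²/I_B² = (1/204)/(11/408) = 2/11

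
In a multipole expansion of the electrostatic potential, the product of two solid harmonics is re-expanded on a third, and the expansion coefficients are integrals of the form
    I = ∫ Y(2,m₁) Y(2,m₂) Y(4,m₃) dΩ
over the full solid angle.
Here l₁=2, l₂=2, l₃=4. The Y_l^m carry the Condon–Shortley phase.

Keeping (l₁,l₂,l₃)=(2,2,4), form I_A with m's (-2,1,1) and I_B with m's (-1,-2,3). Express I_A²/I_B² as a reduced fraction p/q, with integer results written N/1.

1/7

Shared (l₁,l₂,l₃)=(2,2,4): N and (l;000)² cancel in I_A²/I_B².
A: Δ = 0!·4!·4!/9! = 1/630; Racah Σ t=0..0: t=0:+1/144 = 1/144; ⇒ 3j(2 2 4; -2 1 1)² = 1/126, sgn -1
B: Δ = 0!·4!·4!/9! = 1/630; Racah Σ t=0..0: t=0:+1/144 = 1/144; ⇒ 3j(2 2 4; -1 -2 3)² = 1/18, sgn -1
I_A²/I_B² = (1/126)/(1/18) = 1/7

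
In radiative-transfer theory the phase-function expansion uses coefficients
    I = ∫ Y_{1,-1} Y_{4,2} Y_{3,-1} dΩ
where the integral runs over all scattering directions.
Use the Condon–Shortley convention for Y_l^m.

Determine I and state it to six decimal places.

Rules hold: Σm=0, L=8 even, 3≤3≤5.
N = 3·9·7 = 189
Δ = 2!·0!·6!/9! = 1/252
Racah Σ t=1..1: t=1:−1/36 = -1/36
⇒ 3j(1 4 3; 0 0 0)² = 4/63, sgn +1
Racah Σ t=2..2: t=2:+1/96 = 1/96
⇒ 3j(1 4 3; -1 2 -1)² = 5/84, sgn +1
4πI² = N·(3j₀)²·(3jₘ)² = 5/7
I = +1·√(0.714286/4π) = 0.23841361

0.238414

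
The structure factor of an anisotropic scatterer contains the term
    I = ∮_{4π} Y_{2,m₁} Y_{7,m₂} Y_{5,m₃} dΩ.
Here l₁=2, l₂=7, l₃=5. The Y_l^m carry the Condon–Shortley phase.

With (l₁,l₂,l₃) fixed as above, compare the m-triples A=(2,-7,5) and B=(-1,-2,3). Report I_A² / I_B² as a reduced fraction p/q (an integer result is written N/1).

l's match ⇒ only the (l;m) 3-j factors differ between A and B.
A: triangle coeff Δ(2,7,5) = 1/15015; Σ_t [0,0]: t=0:+1/87091200 = 1/87091200; (3j)²=1/15 [(2 7 5; 2 -7 5)], sign=+1
B: triangle coeff Δ(2,7,5) = 1/15015; Σ_t [3,3]: t=3:−1/483840 = -1/483840; (3j)²=6/1001 [(2 7 5; -1 -2 3)], sign=-1
I_A²/I_B² = (1/15)/(6/1001) = 1001/90

1001/90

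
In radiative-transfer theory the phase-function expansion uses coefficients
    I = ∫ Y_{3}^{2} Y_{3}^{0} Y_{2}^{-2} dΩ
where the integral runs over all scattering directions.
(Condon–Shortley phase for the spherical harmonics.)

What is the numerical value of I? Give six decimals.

-0.188063

Rules hold: Σm=0, L=8 even, 0≤2≤6.
N = 7·7·5 = 245
Δ = 4!·2!·2!/9! = 1/3780
Racah Σ t=1..3: t=1:−1/24 t=2:+1/4 t=3:−1/24 = 1/6
⇒ 3j(3 3 2; 0 0 0)² = 4/105, sgn +1
Racah Σ t=1..1: t=1:−1/24 = -1/24
⇒ 3j(3 3 2; 2 0 -2)² = 1/21, sgn -1
4πI² = N·(3j₀)²·(3jₘ)² = 4/9
I = -1·√(0.444444/4π) = -0.18806319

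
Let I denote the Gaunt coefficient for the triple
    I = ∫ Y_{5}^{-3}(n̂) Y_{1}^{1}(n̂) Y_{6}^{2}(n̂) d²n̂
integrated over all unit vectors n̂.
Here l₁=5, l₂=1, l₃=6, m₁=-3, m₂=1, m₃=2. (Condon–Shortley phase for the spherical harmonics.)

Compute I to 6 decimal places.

0.100084

m-sum 0 ✓  L=12 even ✓  4≤6≤6 ✓
Π(2lᵢ+1) = 11×3×13 = 429
triangle coeff Δ(5,1,6) = 1/858
Σ_t [0,0]: t=0:+1/14400 = 1/14400
(3j)²=6/143 [(5 1 6; 0 0 0)], sign=+1
Σ_t [0,0]: t=0:+1/161280 = 1/161280
(3j)²=1/143 [(5 1 6; -3 1 2)], sign=+1
⇒ 4πI² = 18/143
I = (+1)√(18/143/(4π)) = 0.10008369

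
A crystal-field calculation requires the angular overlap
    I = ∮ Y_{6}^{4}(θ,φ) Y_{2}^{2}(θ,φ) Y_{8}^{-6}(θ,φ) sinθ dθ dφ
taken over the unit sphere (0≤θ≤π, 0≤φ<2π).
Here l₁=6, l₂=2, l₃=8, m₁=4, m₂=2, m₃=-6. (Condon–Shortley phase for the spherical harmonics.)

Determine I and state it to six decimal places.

0.268492

Rules hold: Σm=0, L=16 even, 4≤8≤8.
N = 13·5·17 = 1105
Δ = 0!·12!·4!/17! = 1/30940
Racah Σ t=0..0: t=0:+1/2073600 = 1/2073600
⇒ 3j(6 2 8; 0 0 0)² = 28/1105, sgn +1
Racah Σ t=0..0: t=0:+1/174182400 = 1/174182400
⇒ 3j(6 2 8; 4 2 -6)² = 11/340, sgn +1
4πI² = N·(3j₀)²·(3jₘ)² = 77/85
I = +1·√(0.905882/4π) = 0.26849176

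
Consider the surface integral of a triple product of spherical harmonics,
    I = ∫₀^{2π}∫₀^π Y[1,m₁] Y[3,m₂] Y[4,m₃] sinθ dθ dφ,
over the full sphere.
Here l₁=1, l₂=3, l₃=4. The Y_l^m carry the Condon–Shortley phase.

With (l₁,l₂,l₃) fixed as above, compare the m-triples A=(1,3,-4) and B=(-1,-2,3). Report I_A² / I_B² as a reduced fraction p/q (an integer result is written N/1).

4/3

Shared (l₁,l₂,l₃)=(1,3,4): N and (l;000)² cancel in I_A²/I_B².
A: Δ = 0!·2!·6!/9! = 1/252; Racah Σ t=0..0: t=0:+1/1440 = 1/1440; ⇒ 3j(1 3 4; 1 3 -4)² = 1/9, sgn +1
B: Δ = 0!·2!·6!/9! = 1/252; Racah Σ t=0..0: t=0:+1/240 = 1/240; ⇒ 3j(1 3 4; -1 -2 3)² = 1/12, sgn -1
I_A²/I_B² = (1/9)/(1/12) = 4/3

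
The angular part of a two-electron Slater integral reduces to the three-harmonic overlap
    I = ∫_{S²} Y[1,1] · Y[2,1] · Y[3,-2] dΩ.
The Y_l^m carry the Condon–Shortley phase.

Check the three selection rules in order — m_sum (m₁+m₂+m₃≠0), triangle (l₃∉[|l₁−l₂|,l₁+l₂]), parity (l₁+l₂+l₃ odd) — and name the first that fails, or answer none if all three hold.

azimuthal sum: 1 + 1 − 2 = 0  ✓
1 ≤ 3 ≤ 3 (triangle on l)  ✓
L = 1 + 2 + 3 = 6 (even)  ✓

none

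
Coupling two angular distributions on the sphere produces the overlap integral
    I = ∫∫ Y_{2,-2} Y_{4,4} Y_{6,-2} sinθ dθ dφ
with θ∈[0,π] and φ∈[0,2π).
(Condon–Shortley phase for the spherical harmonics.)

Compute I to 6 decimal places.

0.015904

Checks pass: Σm=0; 12 even; l₃=6∈[2,6].
(2·2+1)(2·4+1)(2·6+1) = 585
Δ: 0! 4! 8! / 13! → 1/6435
sum: t=0:+1/2304 = 1/2304
3j²(2 4 6; 0 0 0) = Δ·Π!·Σ² = 5/143  (sign +1)
sum: t=0:+1/967680 = 1/967680
3j²(2 4 6; -2 4 -2) = Δ·Π!·Σ² = 1/6435  (sign +1)
combine: 4πI² = 585·5/143·1/6435 = 5/1573
take √, sign +1: I = 0.01590434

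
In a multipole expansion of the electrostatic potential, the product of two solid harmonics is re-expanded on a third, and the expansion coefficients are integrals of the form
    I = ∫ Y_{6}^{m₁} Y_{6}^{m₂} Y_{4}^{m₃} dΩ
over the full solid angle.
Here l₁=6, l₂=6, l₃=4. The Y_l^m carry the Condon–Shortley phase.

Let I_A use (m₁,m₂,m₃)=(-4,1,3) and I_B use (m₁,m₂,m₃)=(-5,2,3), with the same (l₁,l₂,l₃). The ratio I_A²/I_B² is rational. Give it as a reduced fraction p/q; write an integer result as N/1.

Shared (l₁,l₂,l₃)=(6,6,4): N and (l;000)² cancel in I_A²/I_B².
A: Δ = 8!·4!·4!/17! = 1/15315300; Racah Σ t=6..7: t=6:+1/207360 t=7:−1/725760 = 1/290304; ⇒ 3j(6 6 4; -4 1 3)² = 125/7293, sgn -1
B: Δ = 8!·4!·4!/17! = 1/15315300; Racah Σ t=7..8: t=7:−1/725760 t=8:+1/5806080 = -1/829440; ⇒ 3j(6 6 4; -5 2 3)² = 49/2652, sgn +1
I_A²/I_B² = (125/7293)/(49/2652) = 500/539

500/539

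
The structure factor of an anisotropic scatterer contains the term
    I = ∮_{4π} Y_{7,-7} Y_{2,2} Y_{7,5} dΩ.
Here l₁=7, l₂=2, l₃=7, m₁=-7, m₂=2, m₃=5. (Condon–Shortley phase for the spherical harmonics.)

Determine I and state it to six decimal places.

Rules hold: Σm=0, L=16 even, 5≤7≤9.
N = 15·5·15 = 1125
Δ = 2!·12!·2!/17! = 1/185640
Racah Σ t=0..2: t=0:+1/2419200 t=1:−1/518400 t=2:+1/2419200 = -1/907200
⇒ 3j(7 2 7; 0 0 0)² = 56/3315, sgn +1
Racah Σ t=2..2: t=2:+1/1916006400 = 1/1916006400
⇒ 3j(7 2 7; -7 2 5)² = 1/340, sgn +1
4πI² = N·(3j₀)²·(3jₘ)² = 210/3757
I = +1·√(0.0558957/4π) = 0.06669359

0.066694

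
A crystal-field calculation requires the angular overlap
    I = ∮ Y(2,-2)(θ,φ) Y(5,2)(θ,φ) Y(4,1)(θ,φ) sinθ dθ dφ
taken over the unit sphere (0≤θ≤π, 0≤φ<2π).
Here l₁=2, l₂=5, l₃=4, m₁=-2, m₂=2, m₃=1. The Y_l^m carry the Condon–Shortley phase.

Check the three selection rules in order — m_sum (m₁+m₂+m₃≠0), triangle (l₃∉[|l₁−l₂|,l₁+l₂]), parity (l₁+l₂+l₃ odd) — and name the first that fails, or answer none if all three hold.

m₁+m₂+m₃ = -2 + 2 + 1 = 1  ✗
triangle: |2−5|=3 ≤ l₃=4 ≤ 2+5=7
parity: l₁+l₂+l₃ = 11 is odd

m_sum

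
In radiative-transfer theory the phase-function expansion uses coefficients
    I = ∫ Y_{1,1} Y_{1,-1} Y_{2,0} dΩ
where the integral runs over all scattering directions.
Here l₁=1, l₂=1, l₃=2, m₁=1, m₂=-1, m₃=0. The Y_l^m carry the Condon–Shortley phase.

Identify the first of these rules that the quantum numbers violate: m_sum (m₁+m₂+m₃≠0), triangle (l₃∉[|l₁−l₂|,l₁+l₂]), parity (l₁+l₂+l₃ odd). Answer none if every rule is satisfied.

none

azimuthal sum: 1 − 1 + 0 = 0  ✓
0 ≤ 2 ≤ 2 (triangle on l)  ✓
L = 1 + 1 + 2 = 4 (even)  ✓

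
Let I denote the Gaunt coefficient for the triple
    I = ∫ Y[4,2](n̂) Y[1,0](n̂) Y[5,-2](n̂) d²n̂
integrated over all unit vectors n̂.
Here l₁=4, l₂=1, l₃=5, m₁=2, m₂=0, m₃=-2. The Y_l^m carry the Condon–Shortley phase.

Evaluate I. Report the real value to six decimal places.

Rules hold: Σm=0, L=10 even, 3≤5≤5.
N = 9·3·11 = 297
Δ = 0!·8!·2!/11! = 1/495
Racah Σ t=0..0: t=0:+1/576 = 1/576
⇒ 3j(4 1 5; 0 0 0)² = 5/99, sgn -1
Racah Σ t=0..0: t=0:+1/1440 = 1/1440
⇒ 3j(4 1 5; 2 0 -2)² = 7/165, sgn -1
4πI² = N·(3j₀)²·(3jₘ)² = 7/11
I = +1·√(0.636364/4π) = 0.22503380

0.225034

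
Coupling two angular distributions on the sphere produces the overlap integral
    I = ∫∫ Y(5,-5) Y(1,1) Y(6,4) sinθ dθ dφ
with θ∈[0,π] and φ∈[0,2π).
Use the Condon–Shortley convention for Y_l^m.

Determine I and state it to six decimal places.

0.040859

Checks pass: Σm=0; 12 even; l₃=6∈[4,6].
(2·5+1)(2·1+1)(2·6+1) = 429
Δ: 0! 10! 2! / 13! → 1/858
sum: t=0:+1/14400 = 1/14400
3j²(5 1 6; 0 0 0) = Δ·Π!·Σ² = 6/143  (sign +1)
sum: t=0:+1/7257600 = 1/7257600
3j²(5 1 6; -5 1 4) = Δ·Π!·Σ² = 1/858  (sign +1)
combine: 4πI² = 429·6/143·1/858 = 3/143
take √, sign +1: I = 0.04085899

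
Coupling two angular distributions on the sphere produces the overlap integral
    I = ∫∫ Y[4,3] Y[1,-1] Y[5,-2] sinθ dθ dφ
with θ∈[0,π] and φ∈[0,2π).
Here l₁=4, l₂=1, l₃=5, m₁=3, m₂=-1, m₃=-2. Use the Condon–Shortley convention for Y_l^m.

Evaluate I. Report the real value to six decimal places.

0.085055

m-sum 0 ✓  L=10 even ✓  3≤5≤5 ✓
Π(2lᵢ+1) = 9×3×11 = 297
triangle coeff Δ(4,1,5) = 1/495
Σ_t [0,0]: t=0:+1/576 = 1/576
(3j)²=5/99 [(4 1 5; 0 0 0)], sign=-1
Σ_t [0,0]: t=0:+1/10080 = 1/10080
(3j)²=1/165 [(4 1 5; 3 -1 -2)], sign=-1
⇒ 4πI² = 1/11
I = (+1)√(1/11/(4π)) = 0.08505478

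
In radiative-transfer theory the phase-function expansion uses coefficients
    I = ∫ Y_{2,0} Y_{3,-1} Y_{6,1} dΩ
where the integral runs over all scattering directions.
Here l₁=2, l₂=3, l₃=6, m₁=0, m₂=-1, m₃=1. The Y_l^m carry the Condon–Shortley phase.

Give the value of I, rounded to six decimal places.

triangle: need 1≤l₃≤5, have 6; I=0

0.000000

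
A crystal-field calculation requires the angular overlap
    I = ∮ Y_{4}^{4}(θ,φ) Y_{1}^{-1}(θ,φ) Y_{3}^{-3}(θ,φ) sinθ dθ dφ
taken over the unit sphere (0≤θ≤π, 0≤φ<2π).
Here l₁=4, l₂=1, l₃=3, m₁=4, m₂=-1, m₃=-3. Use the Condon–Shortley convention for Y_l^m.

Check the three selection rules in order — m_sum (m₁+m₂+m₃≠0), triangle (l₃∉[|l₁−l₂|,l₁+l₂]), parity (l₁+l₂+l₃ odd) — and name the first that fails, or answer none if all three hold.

m₁+m₂+m₃ = 4 − 1 − 3 = 0  ✓
triangle: |4−1|=3 ≤ l₃=3 ≤ 4+1=5  ✓
parity: l₁+l₂+l₃ = 8 is even  ✓

none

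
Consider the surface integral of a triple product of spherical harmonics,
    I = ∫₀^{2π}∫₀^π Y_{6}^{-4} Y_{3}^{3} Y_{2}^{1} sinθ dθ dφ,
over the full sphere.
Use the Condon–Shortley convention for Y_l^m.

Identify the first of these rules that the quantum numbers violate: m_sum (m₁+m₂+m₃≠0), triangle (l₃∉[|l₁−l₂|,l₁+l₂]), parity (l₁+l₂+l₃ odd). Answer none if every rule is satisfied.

azimuthal sum: -4 + 3 + 1 = 0  ✓
3 ≤ 2 ≤ 9 (triangle on l)  ✗
L = 6 + 3 + 2 = 11 (odd)

triangle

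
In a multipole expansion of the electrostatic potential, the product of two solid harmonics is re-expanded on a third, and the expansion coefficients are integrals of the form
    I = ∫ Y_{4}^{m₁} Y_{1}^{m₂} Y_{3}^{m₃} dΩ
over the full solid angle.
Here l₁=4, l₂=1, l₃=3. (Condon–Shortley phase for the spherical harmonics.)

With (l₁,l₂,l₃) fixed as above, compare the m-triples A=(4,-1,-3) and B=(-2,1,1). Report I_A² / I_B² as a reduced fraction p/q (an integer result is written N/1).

28/15

Shared (l₁,l₂,l₃)=(4,1,3): N and (l;000)² cancel in I_A²/I_B².
A: Δ = 2!·6!·0!/9! = 1/252; Racah Σ t=0..0: t=0:+1/1440 = 1/1440; ⇒ 3j(4 1 3; 4 -1 -3)² = 1/9, sgn +1
B: Δ = 2!·6!·0!/9! = 1/252; Racah Σ t=2..2: t=2:+1/96 = 1/96; ⇒ 3j(4 1 3; -2 1 1)² = 5/84, sgn +1
I_A²/I_B² = (1/9)/(5/84) = 28/15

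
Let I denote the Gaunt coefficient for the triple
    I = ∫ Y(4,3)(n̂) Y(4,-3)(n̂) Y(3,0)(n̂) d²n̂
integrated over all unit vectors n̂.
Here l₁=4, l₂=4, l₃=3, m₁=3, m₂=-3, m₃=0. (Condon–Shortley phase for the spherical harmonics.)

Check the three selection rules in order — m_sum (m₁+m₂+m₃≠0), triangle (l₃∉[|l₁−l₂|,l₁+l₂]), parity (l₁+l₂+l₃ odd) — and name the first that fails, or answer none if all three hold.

Σmᵢ = 0  ✓
l₃∈[|l₁−l₂|,l₁+l₂]=[0,8], have l₃=3  ✓
Σlᵢ = 11 ⇒ odd  ✗

parity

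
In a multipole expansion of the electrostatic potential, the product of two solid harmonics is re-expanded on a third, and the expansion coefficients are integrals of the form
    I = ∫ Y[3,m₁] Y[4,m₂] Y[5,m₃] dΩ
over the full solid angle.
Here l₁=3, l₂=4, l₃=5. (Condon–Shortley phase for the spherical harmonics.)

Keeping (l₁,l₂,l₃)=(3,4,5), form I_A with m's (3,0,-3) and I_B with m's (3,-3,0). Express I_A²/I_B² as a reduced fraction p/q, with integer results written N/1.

l's match ⇒ only the (l;m) 3-j factors differ between A and B.
A: triangle coeff Δ(3,4,5) = 1/180180; Σ_t [0,0]: t=0:+1/2304 = 1/2304; (3j)²=5/143 [(3 4 5; 3 0 -3)], sign=+1
B: triangle coeff Δ(3,4,5) = 1/180180; Σ_t [0,0]: t=0:+1/5760 = 1/5760; (3j)²=5/572 [(3 4 5; 3 -3 0)], sign=-1
I_A²/I_B² = (5/143)/(5/572) = 4/1

4/1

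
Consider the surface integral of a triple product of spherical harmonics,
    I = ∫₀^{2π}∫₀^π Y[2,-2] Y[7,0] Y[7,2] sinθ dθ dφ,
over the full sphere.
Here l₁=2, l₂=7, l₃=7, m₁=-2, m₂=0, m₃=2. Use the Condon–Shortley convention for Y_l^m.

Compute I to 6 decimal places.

-0.192231

Checks pass: Σm=0; 16 even; l₃=7∈[5,9].
(2·2+1)(2·7+1)(2·7+1) = 1125
Δ: 2! 2! 12! / 17! → 1/185640
sum: t=0:+1/2419200 t=1:−1/518400 t=2:+1/2419200 = -1/907200
3j²(2 7 7; 0 0 0) = Δ·Π!·Σ² = 56/3315  (sign +1)
sum: t=2:+1/2419200 = 1/2419200
3j²(2 7 7; -2 0 2) = Δ·Π!·Σ² = 27/1105  (sign -1)
combine: 4πI² = 1125·56/3315·27/1105 = 22680/48841
take √, sign -1: I = -0.19223140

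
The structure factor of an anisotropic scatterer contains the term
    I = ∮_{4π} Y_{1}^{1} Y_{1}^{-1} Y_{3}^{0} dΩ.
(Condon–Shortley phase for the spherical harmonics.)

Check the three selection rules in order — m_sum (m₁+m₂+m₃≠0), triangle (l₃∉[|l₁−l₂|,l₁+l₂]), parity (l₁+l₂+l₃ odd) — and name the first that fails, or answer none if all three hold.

triangle

Σmᵢ = 0  ✓
l₃∈[|l₁−l₂|,l₁+l₂]=[0,2], have l₃=3  ✗
Σlᵢ = 5 ⇒ odd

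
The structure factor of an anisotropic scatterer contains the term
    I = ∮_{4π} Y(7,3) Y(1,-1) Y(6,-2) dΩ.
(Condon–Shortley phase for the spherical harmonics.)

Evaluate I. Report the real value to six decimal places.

-0.234717

Rules hold: Σm=0, L=14 even, 6≤6≤8.
N = 15·3·13 = 585
Δ = 2!·12!·0!/15! = 1/1365
Racah Σ t=1..1: t=1:−1/518400 = -1/518400
⇒ 3j(7 1 6; 0 0 0)² = 7/195, sgn -1
Racah Σ t=0..0: t=0:+1/1935360 = 1/1935360
⇒ 3j(7 1 6; 3 -1 -2)² = 3/91, sgn +1
4πI² = N·(3j₀)²·(3jₘ)² = 9/13
I = -1·√(0.692308/4π) = -0.23471705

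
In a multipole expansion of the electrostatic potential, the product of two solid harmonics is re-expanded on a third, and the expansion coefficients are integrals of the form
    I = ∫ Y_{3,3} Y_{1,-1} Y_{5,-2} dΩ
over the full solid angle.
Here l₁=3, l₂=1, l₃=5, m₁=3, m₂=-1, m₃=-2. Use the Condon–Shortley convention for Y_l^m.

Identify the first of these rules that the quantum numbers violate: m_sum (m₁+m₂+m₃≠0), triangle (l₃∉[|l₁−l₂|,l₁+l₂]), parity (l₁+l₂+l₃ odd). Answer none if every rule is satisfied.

m₁+m₂+m₃ = 3 − 1 − 2 = 0  ✓
triangle: |3−1|=2 ≤ l₃=5 ≤ 3+1=4  ✗
parity: l₁+l₂+l₃ = 9 is odd

triangle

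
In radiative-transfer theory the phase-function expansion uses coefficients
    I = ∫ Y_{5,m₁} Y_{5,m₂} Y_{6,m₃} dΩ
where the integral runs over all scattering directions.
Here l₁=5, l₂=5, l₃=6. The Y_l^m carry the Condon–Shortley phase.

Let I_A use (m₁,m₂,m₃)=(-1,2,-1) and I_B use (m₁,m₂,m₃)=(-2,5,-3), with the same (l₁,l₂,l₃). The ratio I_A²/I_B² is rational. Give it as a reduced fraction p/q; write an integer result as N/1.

256/525

Shared (l₁,l₂,l₃)=(5,5,6): N and (l;000)² cancel in I_A²/I_B².
A: Δ = 4!·6!·6!/17! = 1/28588560; Racah Σ t=1..4: t=1:−1/518400 t=2:+1/23040 t=3:−1/10368 t=4:+1/41472 = -1/32400; ⇒ 3j(5 5 6; -1 2 -1)² = 128/12155, sgn +1
B: Δ = 4!·6!·6!/17! = 1/28588560; Racah Σ t=4..4: t=4:+1/622080 = 1/622080; ⇒ 3j(5 5 6; -2 5 -3)² = 105/4862, sgn -1
I_A²/I_B² = (128/12155)/(105/4862) = 256/525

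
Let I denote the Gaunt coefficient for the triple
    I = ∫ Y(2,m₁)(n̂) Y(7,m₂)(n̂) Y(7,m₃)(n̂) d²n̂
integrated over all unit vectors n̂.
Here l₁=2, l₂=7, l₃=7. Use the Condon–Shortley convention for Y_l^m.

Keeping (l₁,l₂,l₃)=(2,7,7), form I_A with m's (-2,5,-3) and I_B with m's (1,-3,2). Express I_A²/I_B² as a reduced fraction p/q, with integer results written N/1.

792/625

l's match ⇒ only the (l;m) 3-j factors differ between A and B.
A: triangle coeff Δ(2,7,7) = 1/185640; Σ_t [2,2]: t=2:+1/29030400 = 1/29030400; (3j)²=99/7735 [(2 7 7; -2 5 -3)], sign=+1
B: triangle coeff Δ(2,7,7) = 1/185640; Σ_t [0,1]: t=0:+1/1935360 t=1:−1/4354560 = 1/3483648; (3j)²=125/12376 [(2 7 7; 1 -3 2)], sign=-1
I_A²/I_B² = (99/7735)/(125/12376) = 792/625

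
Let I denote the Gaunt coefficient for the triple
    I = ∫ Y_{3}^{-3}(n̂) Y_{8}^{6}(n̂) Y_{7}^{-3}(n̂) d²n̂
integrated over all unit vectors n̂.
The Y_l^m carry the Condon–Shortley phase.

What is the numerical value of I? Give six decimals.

-0.170387

m-sum 0 ✓  L=18 even ✓  5≤7≤11 ✓
Π(2lᵢ+1) = 7×17×15 = 1785
triangle coeff Δ(3,8,7) = 1/5290740
Σ_t [1,3]: t=1:−1/7257600 t=2:+1/2073600 t=3:−1/7257600 = 1/4838400
(3j)²=252/20995 [(3 8 7; 0 0 0)], sign=-1
Σ_t [4,4]: t=4:+1/348364800 = 1/348364800
(3j)²=11/646 [(3 8 7; -3 6 -3)], sign=+1
⇒ 4πI² = 29106/79781
I = (-1)√(29106/79781/(4π)) = -0.17038705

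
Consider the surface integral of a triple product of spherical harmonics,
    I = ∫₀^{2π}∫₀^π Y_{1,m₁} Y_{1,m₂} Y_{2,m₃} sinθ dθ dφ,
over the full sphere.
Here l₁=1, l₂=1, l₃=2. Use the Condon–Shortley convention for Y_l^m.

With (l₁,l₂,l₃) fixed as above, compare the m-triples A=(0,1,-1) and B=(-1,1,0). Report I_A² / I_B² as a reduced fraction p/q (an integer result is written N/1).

3/1

Same 1,1,2: normalisation and zero-m 3j drop out of the ratio.
A: Δ: 0! 2! 2! / 5! → 1/30; sum: t=0:+1/2 = 1/2; 3j²(1 1 2; 0 1 -1) = Δ·Π!·Σ² = 1/10  (sign -1)
B: Δ: 0! 2! 2! / 5! → 1/30; sum: t=0:+1/4 = 1/4; 3j²(1 1 2; -1 1 0) = Δ·Π!·Σ² = 1/30  (sign +1)
I_A²/I_B² = (1/10)/(1/30) = 3/1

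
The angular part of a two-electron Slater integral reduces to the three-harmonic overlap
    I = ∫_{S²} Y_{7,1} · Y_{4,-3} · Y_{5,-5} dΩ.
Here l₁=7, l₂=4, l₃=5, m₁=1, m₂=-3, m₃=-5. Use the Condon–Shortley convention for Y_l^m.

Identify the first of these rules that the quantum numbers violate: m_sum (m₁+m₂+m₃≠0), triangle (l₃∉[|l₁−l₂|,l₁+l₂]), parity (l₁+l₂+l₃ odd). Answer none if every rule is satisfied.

m_sum

m₁+m₂+m₃ = 1 − 3 − 5 = -7  ✗
triangle: |7−4|=3 ≤ l₃=5 ≤ 7+4=11
parity: l₁+l₂+l₃ = 16 is even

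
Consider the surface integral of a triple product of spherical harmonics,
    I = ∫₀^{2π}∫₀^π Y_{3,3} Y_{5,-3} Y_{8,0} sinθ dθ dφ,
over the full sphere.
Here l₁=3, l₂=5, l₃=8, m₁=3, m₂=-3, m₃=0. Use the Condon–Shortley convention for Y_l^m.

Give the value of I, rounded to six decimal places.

Checks pass: Σm=0; 16 even; l₃=8∈[2,8].
(2·3+1)(2·5+1)(2·8+1) = 1309
Δ: 0! 6! 10! / 17! → 1/136136
sum: t=0:+1/518400 = 1/518400
3j²(3 5 8; 0 0 0) = Δ·Π!·Σ² = 56/2431  (sign +1)
sum: t=0:+1/58060800 = 1/58060800
3j²(3 5 8; 3 -3 0) = Δ·Π!·Σ² = 1/4862  (sign +1)
combine: 4πI² = 1309·56/2431·1/4862 = 196/31603
take √, sign +1: I = 0.02221565

0.022216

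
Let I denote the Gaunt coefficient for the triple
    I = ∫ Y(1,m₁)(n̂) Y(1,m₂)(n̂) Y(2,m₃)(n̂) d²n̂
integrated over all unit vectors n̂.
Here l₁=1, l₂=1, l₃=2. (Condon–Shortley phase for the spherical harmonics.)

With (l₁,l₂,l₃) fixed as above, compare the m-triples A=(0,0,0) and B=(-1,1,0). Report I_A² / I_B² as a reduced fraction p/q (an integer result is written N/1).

Same 1,1,2: normalisation and zero-m 3j drop out of the ratio.
A: Δ: 0! 2! 2! / 5! → 1/30; sum: t=0:+1/1 = 1/1; 3j²(1 1 2; 0 0 0) = Δ·Π!·Σ² = 2/15  (sign +1)
B: Δ: 0! 2! 2! / 5! → 1/30; sum: t=0:+1/4 = 1/4; 3j²(1 1 2; -1 1 0) = Δ·Π!·Σ² = 1/30  (sign +1)
I_A²/I_B² = (2/15)/(1/30) = 4/1

4/1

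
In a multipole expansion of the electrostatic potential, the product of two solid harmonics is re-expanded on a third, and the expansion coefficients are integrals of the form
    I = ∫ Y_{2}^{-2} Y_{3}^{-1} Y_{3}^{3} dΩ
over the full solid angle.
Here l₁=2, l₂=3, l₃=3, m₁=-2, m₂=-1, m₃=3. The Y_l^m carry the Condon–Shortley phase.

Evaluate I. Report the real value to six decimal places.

Rules hold: Σm=0, L=8 even, 1≤3≤5.
N = 5·7·7 = 245
Δ = 2!·2!·4!/9! = 1/3780
Racah Σ t=0..2: t=0:+1/24 t=1:−1/4 t=2:+1/24 = -1/6
⇒ 3j(2 3 3; 0 0 0)² = 4/105, sgn +1
Racah Σ t=2..2: t=2:+1/96 = 1/96
⇒ 3j(2 3 3; -2 -1 3)² = 1/42, sgn +1
4πI² = N·(3j₀)²·(3jₘ)² = 2/9
I = +1·√(0.222222/4π) = 0.13298076

0.132981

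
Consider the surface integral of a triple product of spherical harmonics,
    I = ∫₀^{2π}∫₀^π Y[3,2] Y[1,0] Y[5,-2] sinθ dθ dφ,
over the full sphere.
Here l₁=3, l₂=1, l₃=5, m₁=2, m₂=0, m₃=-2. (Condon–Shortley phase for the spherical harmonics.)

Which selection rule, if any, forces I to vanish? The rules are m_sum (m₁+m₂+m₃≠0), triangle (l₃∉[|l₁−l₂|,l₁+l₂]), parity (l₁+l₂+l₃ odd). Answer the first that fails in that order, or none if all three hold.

Σmᵢ = 0  ✓
l₃∈[|l₁−l₂|,l₁+l₂]=[2,4], have l₃=5  ✗
Σlᵢ = 9 ⇒ odd

triangle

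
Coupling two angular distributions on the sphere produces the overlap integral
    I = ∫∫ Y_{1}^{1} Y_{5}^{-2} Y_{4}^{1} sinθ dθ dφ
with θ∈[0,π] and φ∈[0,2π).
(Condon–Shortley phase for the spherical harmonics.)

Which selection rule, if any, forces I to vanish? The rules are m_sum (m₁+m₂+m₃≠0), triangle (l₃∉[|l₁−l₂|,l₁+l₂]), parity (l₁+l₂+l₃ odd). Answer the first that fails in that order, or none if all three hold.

Σmᵢ = 0  ✓
l₃∈[|l₁−l₂|,l₁+l₂]=[4,6], have l₃=4  ✓
Σlᵢ = 10 ⇒ even  ✓

none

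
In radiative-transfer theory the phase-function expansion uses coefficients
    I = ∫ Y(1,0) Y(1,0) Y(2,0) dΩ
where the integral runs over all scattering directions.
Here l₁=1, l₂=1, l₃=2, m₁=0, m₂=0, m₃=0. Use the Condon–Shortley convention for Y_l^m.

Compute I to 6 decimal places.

m-sum 0 ✓  L=4 even ✓  0≤2≤2 ✓
Π(2lᵢ+1) = 3×3×5 = 45
triangle coeff Δ(1,1,2) = 1/30
Σ_t [0,0]: t=0:+1/1 = 1/1
(3j)²=2/15 [(1 1 2; 0 0 0)], sign=+1
(m-triple is (0,0,0) — same symbol as above.)
⇒ 4πI² = 4/5
I = (+1)√(4/5/(4π)) = 0.25231325

0.252313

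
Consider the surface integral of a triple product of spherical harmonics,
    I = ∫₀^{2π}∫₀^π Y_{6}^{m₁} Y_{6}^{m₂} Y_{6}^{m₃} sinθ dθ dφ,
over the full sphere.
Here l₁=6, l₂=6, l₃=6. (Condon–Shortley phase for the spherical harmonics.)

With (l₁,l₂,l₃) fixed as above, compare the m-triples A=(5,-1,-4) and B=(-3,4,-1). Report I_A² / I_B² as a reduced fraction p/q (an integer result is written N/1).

Shared (l₁,l₂,l₃)=(6,6,6): N and (l;000)² cancel in I_A²/I_B².
A: Δ = 6!·6!·6!/19! = 1/325909584; Racah Σ t=0..1: t=0:+1/10368000 t=1:−1/4147200 = -1/6912000; ⇒ 3j(6 6 6; 5 -1 -4)² = 189/16796, sgn -1
B: Δ = 6!·6!·6!/19! = 1/325909584; Racah Σ t=4..6: t=4:+1/4147200 t=5:−1/691200 t=6:+1/1244160 = -1/2488320; ⇒ 3j(6 6 6; -3 4 -1)² = 875/184756, sgn +1
I_A²/I_B² = (189/16796)/(875/184756) = 297/125

297/125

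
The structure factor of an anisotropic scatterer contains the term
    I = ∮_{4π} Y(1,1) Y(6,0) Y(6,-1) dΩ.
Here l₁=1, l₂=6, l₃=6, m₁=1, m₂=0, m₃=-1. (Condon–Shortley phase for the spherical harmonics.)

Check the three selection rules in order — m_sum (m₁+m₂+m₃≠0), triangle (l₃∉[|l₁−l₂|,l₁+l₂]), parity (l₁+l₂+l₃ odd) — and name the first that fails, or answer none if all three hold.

parity

m₁+m₂+m₃ = 1 + 0 − 1 = 0  ✓
triangle: |1−6|=5 ≤ l₃=6 ≤ 1+6=7  ✓
parity: l₁+l₂+l₃ = 13 is odd  ✗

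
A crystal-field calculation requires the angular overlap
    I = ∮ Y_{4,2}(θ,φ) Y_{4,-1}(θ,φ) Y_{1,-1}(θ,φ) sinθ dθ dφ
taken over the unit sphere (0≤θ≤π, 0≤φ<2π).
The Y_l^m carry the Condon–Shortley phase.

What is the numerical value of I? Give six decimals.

0.000000

Σlᵢ=9 odd — θ-integrand is odd under cosθ→−cosθ; I=0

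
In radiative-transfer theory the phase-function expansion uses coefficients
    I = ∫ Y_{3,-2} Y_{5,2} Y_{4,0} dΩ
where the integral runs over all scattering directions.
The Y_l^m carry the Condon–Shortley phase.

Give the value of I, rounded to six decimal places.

m-sum 0 ✓  L=12 even ✓  2≤4≤8 ✓
Π(2lᵢ+1) = 7×11×9 = 693
triangle coeff Δ(3,5,4) = 1/180180
Σ_t [1,3]: t=1:−1/576 t=2:+1/144 t=3:−1/576 = 1/288
(3j)²=20/1001 [(3 5 4; 0 0 0)], sign=+1
Σ_t [3,4]: t=3:−1/576 t=4:+1/864 = -1/1728
(3j)²=5/1287 [(3 5 4; -2 2 0)], sign=-1
⇒ 4πI² = 100/1859
I = (-1)√(100/1859/(4π)) = -0.06542675

-0.065427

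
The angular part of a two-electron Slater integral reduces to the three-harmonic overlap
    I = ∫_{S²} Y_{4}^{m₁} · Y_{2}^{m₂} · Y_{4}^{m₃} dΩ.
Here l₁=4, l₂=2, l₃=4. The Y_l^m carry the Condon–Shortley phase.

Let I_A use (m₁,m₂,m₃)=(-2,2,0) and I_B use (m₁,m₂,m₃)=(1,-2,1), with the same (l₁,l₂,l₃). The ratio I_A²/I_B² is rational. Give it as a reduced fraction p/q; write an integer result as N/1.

Shared (l₁,l₂,l₃)=(4,2,4): N and (l;000)² cancel in I_A²/I_B².
A: Δ = 2!·6!·2!/11! = 1/13860; Racah Σ t=2..2: t=2:+1/192 = 1/192; ⇒ 3j(4 2 4; -2 2 0)² = 3/77, sgn +1
B: Δ = 2!·6!·2!/11! = 1/13860; Racah Σ t=0..0: t=0:+1/144 = 1/144; ⇒ 3j(4 2 4; 1 -2 1)² = 10/231, sgn -1
I_A²/I_B² = (3/77)/(10/231) = 9/10

9/10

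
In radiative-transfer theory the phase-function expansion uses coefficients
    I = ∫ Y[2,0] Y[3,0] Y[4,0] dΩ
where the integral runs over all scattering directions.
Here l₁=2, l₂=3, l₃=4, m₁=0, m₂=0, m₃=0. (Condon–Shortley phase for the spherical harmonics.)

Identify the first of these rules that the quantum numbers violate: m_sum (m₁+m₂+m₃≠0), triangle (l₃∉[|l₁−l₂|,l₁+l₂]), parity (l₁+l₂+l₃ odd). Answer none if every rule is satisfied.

parity

azimuthal sum: 0 + 0 + 0 = 0  ✓
1 ≤ 4 ≤ 5 (triangle on l)  ✓
L = 2 + 3 + 4 = 9 (odd)  ✗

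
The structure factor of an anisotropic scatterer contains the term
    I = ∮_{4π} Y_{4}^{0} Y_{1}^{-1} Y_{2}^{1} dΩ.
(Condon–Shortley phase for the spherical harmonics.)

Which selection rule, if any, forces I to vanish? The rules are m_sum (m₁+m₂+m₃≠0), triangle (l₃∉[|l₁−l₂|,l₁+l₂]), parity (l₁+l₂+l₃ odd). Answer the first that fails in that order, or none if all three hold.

triangle

Σmᵢ = 0  ✓
l₃∈[|l₁−l₂|,l₁+l₂]=[3,5], have l₃=2  ✗
Σlᵢ = 7 ⇒ odd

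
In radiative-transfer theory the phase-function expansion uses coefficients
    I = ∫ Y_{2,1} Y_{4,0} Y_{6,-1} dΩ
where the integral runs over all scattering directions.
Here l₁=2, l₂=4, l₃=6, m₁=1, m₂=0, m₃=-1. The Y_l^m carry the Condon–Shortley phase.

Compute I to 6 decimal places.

Rules hold: Σm=0, L=12 even, 2≤6≤6.
N = 5·9·13 = 585
Δ = 0!·4!·8!/13! = 1/6435
Racah Σ t=0..0: t=0:+1/2304 = 1/2304
⇒ 3j(2 4 6; 0 0 0)² = 5/143, sgn +1
Racah Σ t=0..0: t=0:+1/3456 = 1/3456
⇒ 3j(2 4 6; 1 0 -1)² = 35/1287, sgn -1
4πI² = N·(3j₀)²·(3jₘ)² = 875/1573
I = -1·√(0.556262/4π) = -0.21039467

-0.210395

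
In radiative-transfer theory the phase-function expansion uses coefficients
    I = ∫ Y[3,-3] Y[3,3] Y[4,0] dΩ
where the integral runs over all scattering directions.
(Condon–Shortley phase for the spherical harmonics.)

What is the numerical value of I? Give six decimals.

-0.076935

m-sum 0 ✓  L=10 even ✓  0≤4≤6 ✓
Π(2lᵢ+1) = 7×7×9 = 441
triangle coeff Δ(3,3,4) = 1/34650
Σ_t [0,2]: t=0:+1/72 t=1:−1/16 t=2:+1/72 = -5/144
(3j)²=2/77 [(3 3 4; 0 0 0)], sign=-1
Σ_t [2,2]: t=2:+1/1152 = 1/1152
(3j)²=1/154 [(3 3 4; -3 3 0)], sign=+1
⇒ 4πI² = 9/121
I = (-1)√(9/121/(4π)) = -0.07693494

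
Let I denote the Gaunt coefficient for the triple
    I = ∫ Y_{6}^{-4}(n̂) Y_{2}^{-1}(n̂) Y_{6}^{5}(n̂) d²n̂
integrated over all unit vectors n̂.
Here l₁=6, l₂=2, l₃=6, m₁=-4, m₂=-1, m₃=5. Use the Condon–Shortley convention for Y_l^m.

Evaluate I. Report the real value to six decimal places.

-0.197649

m-sum 0 ✓  L=14 even ✓  4≤6≤8 ✓
Π(2lᵢ+1) = 13×5×13 = 845
triangle coeff Δ(6,2,6) = 1/90090
Σ_t [0,2]: t=0:+1/69120 t=1:−1/14400 t=2:+1/69120 = -7/172800
(3j)²=14/715 [(6 2 6; 0 0 0)], sign=-1
Σ_t [0,1]: t=0:+1/7257600 t=1:−1/725760 = -1/806400
(3j)²=27/910 [(6 2 6; -4 -1 5)], sign=+1
⇒ 4πI² = 27/55
I = (-1)√(27/55/(4π)) = -0.19764945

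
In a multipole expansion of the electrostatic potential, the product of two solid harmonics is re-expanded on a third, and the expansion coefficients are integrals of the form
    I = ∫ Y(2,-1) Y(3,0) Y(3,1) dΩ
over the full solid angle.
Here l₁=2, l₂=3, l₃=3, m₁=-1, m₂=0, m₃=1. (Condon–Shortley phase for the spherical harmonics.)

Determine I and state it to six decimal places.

-0.059471

m-sum 0 ✓  L=8 even ✓  1≤3≤5 ✓
Π(2lᵢ+1) = 5×7×7 = 245
triangle coeff Δ(2,3,3) = 1/3780
Σ_t [0,2]: t=0:+1/24 t=1:−1/4 t=2:+1/24 = -1/6
(3j)²=4/105 [(2 3 3; 0 0 0)], sign=+1
Σ_t [1,2]: t=1:−1/8 t=2:+1/12 = -1/24
(3j)²=1/210 [(2 3 3; -1 0 1)], sign=-1
⇒ 4πI² = 2/45
I = (-1)√(2/45/(4π)) = -0.05947080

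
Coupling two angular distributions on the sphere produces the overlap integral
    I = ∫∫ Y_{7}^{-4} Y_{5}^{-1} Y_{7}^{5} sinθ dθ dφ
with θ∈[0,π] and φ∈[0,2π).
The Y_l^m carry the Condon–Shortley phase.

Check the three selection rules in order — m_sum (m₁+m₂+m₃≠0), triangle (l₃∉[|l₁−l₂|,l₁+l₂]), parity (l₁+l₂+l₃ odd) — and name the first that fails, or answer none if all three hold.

Σmᵢ = 0  ✓
l₃∈[|l₁−l₂|,l₁+l₂]=[2,12], have l₃=7  ✓
Σlᵢ = 19 ⇒ odd  ✗

parity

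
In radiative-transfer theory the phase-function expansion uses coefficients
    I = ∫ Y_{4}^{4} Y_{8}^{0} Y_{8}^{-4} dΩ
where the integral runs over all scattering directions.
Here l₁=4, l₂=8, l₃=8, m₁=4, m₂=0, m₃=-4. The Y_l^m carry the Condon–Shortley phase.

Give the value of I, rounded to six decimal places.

m-sum 0 ✓  L=20 even ✓  4≤8≤12 ✓
Π(2lᵢ+1) = 9×17×17 = 2601
triangle coeff Δ(4,8,8) = 1/185175900
Σ_t [0,4]: t=0:+1/557383680 t=1:−1/21772800 t=2:+1/8294400 t=3:−1/21772800 t=4:+1/557383680 = 1/30965760
(3j)²=36/4199 [(4 8 8; 0 0 0)], sign=+1
Σ_t [0,0]: t=0:+1/557383680 = 1/557383680
(3j)²=55/4199 [(4 8 8; 4 0 -4)], sign=+1
⇒ 4πI² = 17820/61009
I = (+1)√(17820/61009/(4π)) = 0.15245861

0.152459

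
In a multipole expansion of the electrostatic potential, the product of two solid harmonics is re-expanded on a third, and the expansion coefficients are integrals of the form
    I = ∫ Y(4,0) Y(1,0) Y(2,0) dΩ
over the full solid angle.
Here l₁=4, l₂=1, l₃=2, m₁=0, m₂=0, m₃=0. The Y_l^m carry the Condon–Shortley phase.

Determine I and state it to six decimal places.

l₃=2 ∉ [3,5] — triangle fails ⇒ I = 0

0.000000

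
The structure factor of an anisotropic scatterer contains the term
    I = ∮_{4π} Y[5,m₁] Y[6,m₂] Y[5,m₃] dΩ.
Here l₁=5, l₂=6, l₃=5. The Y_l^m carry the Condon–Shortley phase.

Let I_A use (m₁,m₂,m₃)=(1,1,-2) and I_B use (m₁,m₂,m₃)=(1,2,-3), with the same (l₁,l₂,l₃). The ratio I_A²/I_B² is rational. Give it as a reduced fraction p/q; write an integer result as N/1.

768/605

Same 5,6,5: normalisation and zero-m 3j drop out of the ratio.
A: Δ: 6! 4! 6! / 17! → 1/28588560; sum: t=1:−1/518400 t=2:+1/23040 t=3:−1/10368 t=4:+1/41472 = -1/32400; 3j²(5 6 5; 1 1 -2) = Δ·Π!·Σ² = 128/12155  (sign +1)
B: Δ: 6! 4! 6! / 17! → 1/28588560; sum: t=2:+1/138240 t=3:−1/25920 t=4:+1/55296 = -11/829440; 3j²(5 6 5; 1 2 -3) = Δ·Π!·Σ² = 11/1326  (sign -1)
I_A²/I_B² = (128/12155)/(11/1326) = 768/605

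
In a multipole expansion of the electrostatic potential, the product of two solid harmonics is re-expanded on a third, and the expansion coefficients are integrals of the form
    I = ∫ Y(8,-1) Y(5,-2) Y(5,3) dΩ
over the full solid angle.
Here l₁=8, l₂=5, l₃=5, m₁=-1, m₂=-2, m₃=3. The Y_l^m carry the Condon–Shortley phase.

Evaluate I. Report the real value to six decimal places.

0.157845

m-sum 0 ✓  L=18 even ✓  3≤5≤13 ✓
Π(2lᵢ+1) = 17×11×11 = 2057
triangle coeff Δ(8,5,5) = 1/37413090
Σ_t [3,5]: t=3:−1/1036800 t=4:+1/331776 t=5:−1/1036800 = 1/921600
(3j)²=490/46189 [(8 5 5; 0 0 0)], sign=-1
Σ_t [1,3]: t=1:−1/406425600 t=2:+1/7257600 t=3:−1/2073600 = -47/135475200
(3j)²=6627/461890 [(8 5 5; -1 -2 3)], sign=-1
⇒ 4πI² = 324723/1037153
I = (+1)√(324723/1037153/(4π)) = 0.15784476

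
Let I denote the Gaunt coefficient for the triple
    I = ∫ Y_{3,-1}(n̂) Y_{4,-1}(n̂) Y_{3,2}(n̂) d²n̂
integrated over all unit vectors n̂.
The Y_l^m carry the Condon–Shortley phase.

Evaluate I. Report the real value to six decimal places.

0.145070

Checks pass: Σm=0; 10 even; l₃=3∈[1,7].
(2·3+1)(2·4+1)(2·3+1) = 441
Δ: 4! 2! 4! / 11! → 1/34650
sum: t=1:−1/72 t=2:+1/16 t=3:−1/72 = 5/144
3j²(3 4 3; 0 0 0) = Δ·Π!·Σ² = 2/77  (sign -1)
sum: t=2:+1/48 t=3:−1/144 = 1/72
3j²(3 4 3; -1 -1 2) = Δ·Π!·Σ² = 16/693  (sign -1)
combine: 4πI² = 441·2/77·16/693 = 32/121
take √, sign +1: I = 0.14506992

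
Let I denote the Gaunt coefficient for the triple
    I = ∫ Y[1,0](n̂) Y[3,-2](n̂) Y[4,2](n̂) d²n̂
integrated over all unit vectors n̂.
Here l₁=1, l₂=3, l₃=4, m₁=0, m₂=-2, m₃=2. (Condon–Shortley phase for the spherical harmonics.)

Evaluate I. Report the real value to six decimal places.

Rules hold: Σm=0, L=8 even, 2≤4≤4.
N = 3·7·9 = 189
Δ = 0!·2!·6!/9! = 1/252
Racah Σ t=0..0: t=0:+1/36 = 1/36
⇒ 3j(1 3 4; 0 0 0)² = 4/63, sgn +1
Racah Σ t=0..0: t=0:+1/120 = 1/120
⇒ 3j(1 3 4; 0 -2 2)² = 1/21, sgn +1
4πI² = N·(3j₀)²·(3jₘ)² = 4/7
I = +1·√(0.571429/4π) = 0.21324362

0.213244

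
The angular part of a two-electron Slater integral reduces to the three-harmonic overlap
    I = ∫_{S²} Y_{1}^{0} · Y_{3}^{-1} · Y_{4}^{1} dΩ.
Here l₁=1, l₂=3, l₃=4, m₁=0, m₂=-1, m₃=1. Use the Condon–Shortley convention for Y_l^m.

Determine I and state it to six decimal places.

Rules hold: Σm=0, L=8 even, 2≤4≤4.
N = 3·7·9 = 189
Δ = 0!·2!·6!/9! = 1/252
Racah Σ t=0..0: t=0:+1/36 = 1/36
⇒ 3j(1 3 4; 0 0 0)² = 4/63, sgn +1
Racah Σ t=0..0: t=0:+1/48 = 1/48
⇒ 3j(1 3 4; 0 -1 1)² = 5/84, sgn -1
4πI² = N·(3j₀)²·(3jₘ)² = 5/7
I = -1·√(0.714286/4π) = -0.23841361

-0.238414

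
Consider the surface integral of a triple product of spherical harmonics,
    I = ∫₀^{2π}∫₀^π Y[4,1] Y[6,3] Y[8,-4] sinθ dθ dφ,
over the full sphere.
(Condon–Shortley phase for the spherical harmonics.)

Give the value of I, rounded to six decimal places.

0.095151

m-sum 0 ✓  L=18 even ✓  2≤8≤10 ✓
Π(2lᵢ+1) = 9×13×17 = 1989
triangle coeff Δ(4,6,8) = 1/23279256
Σ_t [0,2]: t=0:+1/1658880 t=1:−1/518400 t=2:+1/1658880 = -1/1382400
(3j)²=504/46189 [(4 6 8; 0 0 0)], sign=-1
Σ_t [0,2]: t=0:+1/26127360 t=1:−1/3870720 t=2:+1/7257600 = -43/522547200
(3j)²=1849/352716 [(4 6 8; 1 3 -4)], sign=-1
⇒ 4πI² = 99846/877591
I = (+1)√(99846/877591/(4π)) = 0.09515121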